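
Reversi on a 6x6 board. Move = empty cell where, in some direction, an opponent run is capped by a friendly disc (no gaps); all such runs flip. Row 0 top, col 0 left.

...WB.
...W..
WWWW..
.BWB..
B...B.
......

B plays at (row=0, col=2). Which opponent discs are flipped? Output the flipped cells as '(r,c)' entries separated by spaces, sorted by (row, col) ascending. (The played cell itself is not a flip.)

Answer: (0,3)

Derivation:
Dir NW: edge -> no flip
Dir N: edge -> no flip
Dir NE: edge -> no flip
Dir W: first cell '.' (not opp) -> no flip
Dir E: opp run (0,3) capped by B -> flip
Dir SW: first cell '.' (not opp) -> no flip
Dir S: first cell '.' (not opp) -> no flip
Dir SE: opp run (1,3), next='.' -> no flip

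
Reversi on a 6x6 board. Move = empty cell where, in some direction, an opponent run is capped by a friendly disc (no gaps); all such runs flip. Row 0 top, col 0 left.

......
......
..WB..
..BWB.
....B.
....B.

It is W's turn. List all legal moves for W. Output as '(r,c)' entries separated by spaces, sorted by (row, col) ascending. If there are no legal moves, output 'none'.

(1,2): no bracket -> illegal
(1,3): flips 1 -> legal
(1,4): no bracket -> illegal
(2,1): no bracket -> illegal
(2,4): flips 1 -> legal
(2,5): no bracket -> illegal
(3,1): flips 1 -> legal
(3,5): flips 1 -> legal
(4,1): no bracket -> illegal
(4,2): flips 1 -> legal
(4,3): no bracket -> illegal
(4,5): no bracket -> illegal
(5,3): no bracket -> illegal
(5,5): flips 1 -> legal

Answer: (1,3) (2,4) (3,1) (3,5) (4,2) (5,5)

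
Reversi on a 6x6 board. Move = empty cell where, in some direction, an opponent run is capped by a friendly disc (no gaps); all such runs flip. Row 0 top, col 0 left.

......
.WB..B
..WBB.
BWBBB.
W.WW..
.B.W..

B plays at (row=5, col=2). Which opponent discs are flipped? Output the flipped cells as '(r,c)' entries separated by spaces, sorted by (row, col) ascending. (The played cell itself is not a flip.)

Answer: (4,2) (4,3)

Derivation:
Dir NW: first cell '.' (not opp) -> no flip
Dir N: opp run (4,2) capped by B -> flip
Dir NE: opp run (4,3) capped by B -> flip
Dir W: first cell 'B' (not opp) -> no flip
Dir E: opp run (5,3), next='.' -> no flip
Dir SW: edge -> no flip
Dir S: edge -> no flip
Dir SE: edge -> no flip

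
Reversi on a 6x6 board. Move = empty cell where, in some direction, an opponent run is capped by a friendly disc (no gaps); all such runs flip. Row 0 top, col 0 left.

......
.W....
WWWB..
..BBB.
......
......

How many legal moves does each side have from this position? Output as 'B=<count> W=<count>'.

Answer: B=3 W=4

Derivation:
-- B to move --
(0,0): flips 2 -> legal
(0,1): no bracket -> illegal
(0,2): no bracket -> illegal
(1,0): flips 1 -> legal
(1,2): flips 1 -> legal
(1,3): no bracket -> illegal
(3,0): no bracket -> illegal
(3,1): no bracket -> illegal
B mobility = 3
-- W to move --
(1,2): no bracket -> illegal
(1,3): no bracket -> illegal
(1,4): no bracket -> illegal
(2,4): flips 1 -> legal
(2,5): no bracket -> illegal
(3,1): no bracket -> illegal
(3,5): no bracket -> illegal
(4,1): no bracket -> illegal
(4,2): flips 1 -> legal
(4,3): flips 1 -> legal
(4,4): flips 1 -> legal
(4,5): no bracket -> illegal
W mobility = 4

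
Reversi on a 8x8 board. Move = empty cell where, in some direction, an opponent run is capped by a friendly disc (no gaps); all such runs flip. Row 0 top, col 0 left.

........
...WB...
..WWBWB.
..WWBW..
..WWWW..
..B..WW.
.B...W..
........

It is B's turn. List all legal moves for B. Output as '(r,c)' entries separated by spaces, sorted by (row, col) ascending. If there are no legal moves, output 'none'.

Answer: (0,2) (1,2) (1,6) (2,1) (3,1) (3,6) (4,1) (4,6) (5,1) (5,3) (5,4) (6,7)

Derivation:
(0,2): flips 1 -> legal
(0,3): no bracket -> illegal
(0,4): no bracket -> illegal
(1,1): no bracket -> illegal
(1,2): flips 5 -> legal
(1,5): no bracket -> illegal
(1,6): flips 1 -> legal
(2,1): flips 2 -> legal
(3,1): flips 2 -> legal
(3,6): flips 2 -> legal
(4,1): flips 2 -> legal
(4,6): flips 1 -> legal
(4,7): no bracket -> illegal
(5,1): flips 2 -> legal
(5,3): flips 2 -> legal
(5,4): flips 1 -> legal
(5,7): no bracket -> illegal
(6,4): no bracket -> illegal
(6,6): no bracket -> illegal
(6,7): flips 2 -> legal
(7,4): no bracket -> illegal
(7,5): no bracket -> illegal
(7,6): no bracket -> illegal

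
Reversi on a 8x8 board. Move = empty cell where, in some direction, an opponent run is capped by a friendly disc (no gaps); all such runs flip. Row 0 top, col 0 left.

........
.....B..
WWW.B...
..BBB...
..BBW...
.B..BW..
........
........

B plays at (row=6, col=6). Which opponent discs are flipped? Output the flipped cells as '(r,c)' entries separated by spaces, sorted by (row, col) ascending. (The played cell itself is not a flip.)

Answer: (4,4) (5,5)

Derivation:
Dir NW: opp run (5,5) (4,4) capped by B -> flip
Dir N: first cell '.' (not opp) -> no flip
Dir NE: first cell '.' (not opp) -> no flip
Dir W: first cell '.' (not opp) -> no flip
Dir E: first cell '.' (not opp) -> no flip
Dir SW: first cell '.' (not opp) -> no flip
Dir S: first cell '.' (not opp) -> no flip
Dir SE: first cell '.' (not opp) -> no flip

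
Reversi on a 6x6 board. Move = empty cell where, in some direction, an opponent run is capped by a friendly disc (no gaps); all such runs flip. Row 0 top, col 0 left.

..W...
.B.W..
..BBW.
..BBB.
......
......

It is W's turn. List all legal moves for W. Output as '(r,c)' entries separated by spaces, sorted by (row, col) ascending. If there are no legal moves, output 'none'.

Answer: (2,0) (2,1) (3,1) (4,2) (4,3) (4,4)

Derivation:
(0,0): no bracket -> illegal
(0,1): no bracket -> illegal
(1,0): no bracket -> illegal
(1,2): no bracket -> illegal
(1,4): no bracket -> illegal
(2,0): flips 1 -> legal
(2,1): flips 2 -> legal
(2,5): no bracket -> illegal
(3,1): flips 1 -> legal
(3,5): no bracket -> illegal
(4,1): no bracket -> illegal
(4,2): flips 1 -> legal
(4,3): flips 2 -> legal
(4,4): flips 1 -> legal
(4,5): no bracket -> illegal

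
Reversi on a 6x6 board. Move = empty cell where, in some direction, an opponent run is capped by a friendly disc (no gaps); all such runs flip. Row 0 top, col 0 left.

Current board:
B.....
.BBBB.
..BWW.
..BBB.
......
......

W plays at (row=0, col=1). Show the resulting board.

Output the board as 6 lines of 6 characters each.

Place W at (0,1); scan 8 dirs for brackets.
Dir NW: edge -> no flip
Dir N: edge -> no flip
Dir NE: edge -> no flip
Dir W: opp run (0,0), next=edge -> no flip
Dir E: first cell '.' (not opp) -> no flip
Dir SW: first cell '.' (not opp) -> no flip
Dir S: opp run (1,1), next='.' -> no flip
Dir SE: opp run (1,2) capped by W -> flip
All flips: (1,2)

Answer: BW....
.BWBB.
..BWW.
..BBB.
......
......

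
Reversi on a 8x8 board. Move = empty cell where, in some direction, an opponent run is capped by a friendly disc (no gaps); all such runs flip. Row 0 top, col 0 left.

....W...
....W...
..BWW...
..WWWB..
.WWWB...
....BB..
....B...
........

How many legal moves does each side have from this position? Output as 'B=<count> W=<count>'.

Answer: B=6 W=9

Derivation:
-- B to move --
(0,3): no bracket -> illegal
(0,5): no bracket -> illegal
(1,2): no bracket -> illegal
(1,3): flips 1 -> legal
(1,5): no bracket -> illegal
(2,1): flips 2 -> legal
(2,5): flips 2 -> legal
(3,0): no bracket -> illegal
(3,1): flips 3 -> legal
(4,0): flips 3 -> legal
(4,5): no bracket -> illegal
(5,0): no bracket -> illegal
(5,1): no bracket -> illegal
(5,2): flips 2 -> legal
(5,3): no bracket -> illegal
B mobility = 6
-- W to move --
(1,1): flips 1 -> legal
(1,2): flips 1 -> legal
(1,3): no bracket -> illegal
(2,1): flips 1 -> legal
(2,5): no bracket -> illegal
(2,6): no bracket -> illegal
(3,1): no bracket -> illegal
(3,6): flips 1 -> legal
(4,5): flips 1 -> legal
(4,6): flips 1 -> legal
(5,3): no bracket -> illegal
(5,6): no bracket -> illegal
(6,3): no bracket -> illegal
(6,5): flips 1 -> legal
(6,6): flips 2 -> legal
(7,3): no bracket -> illegal
(7,4): flips 3 -> legal
(7,5): no bracket -> illegal
W mobility = 9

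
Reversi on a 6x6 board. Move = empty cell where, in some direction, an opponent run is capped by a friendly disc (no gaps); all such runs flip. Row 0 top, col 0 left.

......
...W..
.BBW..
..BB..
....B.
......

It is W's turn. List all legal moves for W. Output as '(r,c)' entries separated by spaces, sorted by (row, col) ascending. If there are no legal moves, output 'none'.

Answer: (2,0) (3,1) (4,1) (4,3)

Derivation:
(1,0): no bracket -> illegal
(1,1): no bracket -> illegal
(1,2): no bracket -> illegal
(2,0): flips 2 -> legal
(2,4): no bracket -> illegal
(3,0): no bracket -> illegal
(3,1): flips 1 -> legal
(3,4): no bracket -> illegal
(3,5): no bracket -> illegal
(4,1): flips 1 -> legal
(4,2): no bracket -> illegal
(4,3): flips 1 -> legal
(4,5): no bracket -> illegal
(5,3): no bracket -> illegal
(5,4): no bracket -> illegal
(5,5): no bracket -> illegal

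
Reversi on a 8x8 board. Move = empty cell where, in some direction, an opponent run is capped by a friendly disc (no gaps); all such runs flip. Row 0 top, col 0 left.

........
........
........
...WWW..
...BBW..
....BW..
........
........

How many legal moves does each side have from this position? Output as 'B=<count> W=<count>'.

-- B to move --
(2,2): flips 1 -> legal
(2,3): flips 1 -> legal
(2,4): flips 1 -> legal
(2,5): flips 1 -> legal
(2,6): flips 1 -> legal
(3,2): no bracket -> illegal
(3,6): flips 1 -> legal
(4,2): no bracket -> illegal
(4,6): flips 1 -> legal
(5,6): flips 1 -> legal
(6,4): no bracket -> illegal
(6,5): no bracket -> illegal
(6,6): flips 1 -> legal
B mobility = 9
-- W to move --
(3,2): no bracket -> illegal
(4,2): flips 2 -> legal
(5,2): flips 1 -> legal
(5,3): flips 3 -> legal
(6,3): flips 1 -> legal
(6,4): flips 2 -> legal
(6,5): no bracket -> illegal
W mobility = 5

Answer: B=9 W=5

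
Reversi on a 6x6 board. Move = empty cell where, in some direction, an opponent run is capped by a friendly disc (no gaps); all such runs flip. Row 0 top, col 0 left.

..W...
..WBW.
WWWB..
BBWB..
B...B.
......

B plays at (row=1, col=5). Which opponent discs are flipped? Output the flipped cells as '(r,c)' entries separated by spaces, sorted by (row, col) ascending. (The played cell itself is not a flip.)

Dir NW: first cell '.' (not opp) -> no flip
Dir N: first cell '.' (not opp) -> no flip
Dir NE: edge -> no flip
Dir W: opp run (1,4) capped by B -> flip
Dir E: edge -> no flip
Dir SW: first cell '.' (not opp) -> no flip
Dir S: first cell '.' (not opp) -> no flip
Dir SE: edge -> no flip

Answer: (1,4)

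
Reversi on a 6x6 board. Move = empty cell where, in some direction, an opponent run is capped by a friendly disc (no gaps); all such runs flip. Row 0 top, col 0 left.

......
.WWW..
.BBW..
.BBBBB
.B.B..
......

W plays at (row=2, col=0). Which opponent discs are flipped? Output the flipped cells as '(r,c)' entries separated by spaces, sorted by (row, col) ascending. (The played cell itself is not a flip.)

Dir NW: edge -> no flip
Dir N: first cell '.' (not opp) -> no flip
Dir NE: first cell 'W' (not opp) -> no flip
Dir W: edge -> no flip
Dir E: opp run (2,1) (2,2) capped by W -> flip
Dir SW: edge -> no flip
Dir S: first cell '.' (not opp) -> no flip
Dir SE: opp run (3,1), next='.' -> no flip

Answer: (2,1) (2,2)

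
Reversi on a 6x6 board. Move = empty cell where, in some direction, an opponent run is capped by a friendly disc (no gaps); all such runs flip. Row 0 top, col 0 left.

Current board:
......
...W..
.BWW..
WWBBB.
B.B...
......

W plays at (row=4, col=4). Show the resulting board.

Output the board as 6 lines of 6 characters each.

Place W at (4,4); scan 8 dirs for brackets.
Dir NW: opp run (3,3) capped by W -> flip
Dir N: opp run (3,4), next='.' -> no flip
Dir NE: first cell '.' (not opp) -> no flip
Dir W: first cell '.' (not opp) -> no flip
Dir E: first cell '.' (not opp) -> no flip
Dir SW: first cell '.' (not opp) -> no flip
Dir S: first cell '.' (not opp) -> no flip
Dir SE: first cell '.' (not opp) -> no flip
All flips: (3,3)

Answer: ......
...W..
.BWW..
WWBWB.
B.B.W.
......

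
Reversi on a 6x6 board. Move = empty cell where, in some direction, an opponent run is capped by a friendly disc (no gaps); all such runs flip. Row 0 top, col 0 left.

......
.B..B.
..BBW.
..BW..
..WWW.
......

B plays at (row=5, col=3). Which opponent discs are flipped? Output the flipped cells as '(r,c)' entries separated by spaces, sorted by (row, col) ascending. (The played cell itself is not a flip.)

Answer: (3,3) (4,3)

Derivation:
Dir NW: opp run (4,2), next='.' -> no flip
Dir N: opp run (4,3) (3,3) capped by B -> flip
Dir NE: opp run (4,4), next='.' -> no flip
Dir W: first cell '.' (not opp) -> no flip
Dir E: first cell '.' (not opp) -> no flip
Dir SW: edge -> no flip
Dir S: edge -> no flip
Dir SE: edge -> no flip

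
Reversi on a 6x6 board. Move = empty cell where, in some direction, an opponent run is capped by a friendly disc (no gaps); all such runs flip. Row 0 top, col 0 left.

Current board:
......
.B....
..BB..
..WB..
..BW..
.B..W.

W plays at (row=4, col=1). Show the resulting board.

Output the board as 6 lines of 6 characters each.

Place W at (4,1); scan 8 dirs for brackets.
Dir NW: first cell '.' (not opp) -> no flip
Dir N: first cell '.' (not opp) -> no flip
Dir NE: first cell 'W' (not opp) -> no flip
Dir W: first cell '.' (not opp) -> no flip
Dir E: opp run (4,2) capped by W -> flip
Dir SW: first cell '.' (not opp) -> no flip
Dir S: opp run (5,1), next=edge -> no flip
Dir SE: first cell '.' (not opp) -> no flip
All flips: (4,2)

Answer: ......
.B....
..BB..
..WB..
.WWW..
.B..W.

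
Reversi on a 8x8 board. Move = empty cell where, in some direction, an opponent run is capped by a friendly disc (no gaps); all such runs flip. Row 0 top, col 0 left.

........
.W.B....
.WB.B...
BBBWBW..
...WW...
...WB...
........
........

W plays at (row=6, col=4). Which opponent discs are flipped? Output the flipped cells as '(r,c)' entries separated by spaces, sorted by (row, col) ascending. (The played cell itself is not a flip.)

Dir NW: first cell 'W' (not opp) -> no flip
Dir N: opp run (5,4) capped by W -> flip
Dir NE: first cell '.' (not opp) -> no flip
Dir W: first cell '.' (not opp) -> no flip
Dir E: first cell '.' (not opp) -> no flip
Dir SW: first cell '.' (not opp) -> no flip
Dir S: first cell '.' (not opp) -> no flip
Dir SE: first cell '.' (not opp) -> no flip

Answer: (5,4)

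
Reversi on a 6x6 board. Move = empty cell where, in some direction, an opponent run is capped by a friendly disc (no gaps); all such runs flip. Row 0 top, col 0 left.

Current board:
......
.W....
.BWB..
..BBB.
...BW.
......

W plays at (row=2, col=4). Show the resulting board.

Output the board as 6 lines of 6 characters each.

Answer: ......
.W....
.BWWW.
..BBW.
...BW.
......

Derivation:
Place W at (2,4); scan 8 dirs for brackets.
Dir NW: first cell '.' (not opp) -> no flip
Dir N: first cell '.' (not opp) -> no flip
Dir NE: first cell '.' (not opp) -> no flip
Dir W: opp run (2,3) capped by W -> flip
Dir E: first cell '.' (not opp) -> no flip
Dir SW: opp run (3,3), next='.' -> no flip
Dir S: opp run (3,4) capped by W -> flip
Dir SE: first cell '.' (not opp) -> no flip
All flips: (2,3) (3,4)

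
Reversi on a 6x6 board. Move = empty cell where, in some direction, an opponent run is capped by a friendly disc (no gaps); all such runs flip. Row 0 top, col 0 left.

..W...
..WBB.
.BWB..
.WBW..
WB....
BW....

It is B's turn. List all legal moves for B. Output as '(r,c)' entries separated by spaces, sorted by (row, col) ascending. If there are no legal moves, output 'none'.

(0,1): flips 1 -> legal
(0,3): flips 1 -> legal
(1,1): flips 1 -> legal
(2,0): no bracket -> illegal
(2,4): no bracket -> illegal
(3,0): flips 2 -> legal
(3,4): flips 1 -> legal
(4,2): no bracket -> illegal
(4,3): flips 1 -> legal
(4,4): no bracket -> illegal
(5,2): flips 1 -> legal

Answer: (0,1) (0,3) (1,1) (3,0) (3,4) (4,3) (5,2)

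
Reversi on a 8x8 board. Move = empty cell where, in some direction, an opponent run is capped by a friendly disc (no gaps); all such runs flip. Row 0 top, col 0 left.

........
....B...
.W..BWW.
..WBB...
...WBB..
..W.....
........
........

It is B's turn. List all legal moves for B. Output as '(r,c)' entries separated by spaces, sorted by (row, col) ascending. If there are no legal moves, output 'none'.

Answer: (1,6) (2,7) (3,1) (3,6) (4,2) (5,3) (6,1)

Derivation:
(1,0): no bracket -> illegal
(1,1): no bracket -> illegal
(1,2): no bracket -> illegal
(1,5): no bracket -> illegal
(1,6): flips 1 -> legal
(1,7): no bracket -> illegal
(2,0): no bracket -> illegal
(2,2): no bracket -> illegal
(2,3): no bracket -> illegal
(2,7): flips 2 -> legal
(3,0): no bracket -> illegal
(3,1): flips 1 -> legal
(3,5): no bracket -> illegal
(3,6): flips 1 -> legal
(3,7): no bracket -> illegal
(4,1): no bracket -> illegal
(4,2): flips 1 -> legal
(5,1): no bracket -> illegal
(5,3): flips 1 -> legal
(5,4): no bracket -> illegal
(6,1): flips 2 -> legal
(6,2): no bracket -> illegal
(6,3): no bracket -> illegal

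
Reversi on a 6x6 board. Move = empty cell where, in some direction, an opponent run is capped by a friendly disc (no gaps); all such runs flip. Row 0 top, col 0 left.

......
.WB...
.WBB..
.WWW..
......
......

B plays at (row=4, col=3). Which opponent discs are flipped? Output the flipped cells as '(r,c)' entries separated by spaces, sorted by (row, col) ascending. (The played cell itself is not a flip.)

Dir NW: opp run (3,2) (2,1), next='.' -> no flip
Dir N: opp run (3,3) capped by B -> flip
Dir NE: first cell '.' (not opp) -> no flip
Dir W: first cell '.' (not opp) -> no flip
Dir E: first cell '.' (not opp) -> no flip
Dir SW: first cell '.' (not opp) -> no flip
Dir S: first cell '.' (not opp) -> no flip
Dir SE: first cell '.' (not opp) -> no flip

Answer: (3,3)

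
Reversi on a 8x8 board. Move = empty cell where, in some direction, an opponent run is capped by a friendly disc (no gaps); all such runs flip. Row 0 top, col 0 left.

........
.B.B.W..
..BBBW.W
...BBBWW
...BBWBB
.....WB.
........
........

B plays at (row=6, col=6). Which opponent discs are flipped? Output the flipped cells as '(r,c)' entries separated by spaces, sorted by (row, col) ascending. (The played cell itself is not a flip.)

Answer: (5,5)

Derivation:
Dir NW: opp run (5,5) capped by B -> flip
Dir N: first cell 'B' (not opp) -> no flip
Dir NE: first cell '.' (not opp) -> no flip
Dir W: first cell '.' (not opp) -> no flip
Dir E: first cell '.' (not opp) -> no flip
Dir SW: first cell '.' (not opp) -> no flip
Dir S: first cell '.' (not opp) -> no flip
Dir SE: first cell '.' (not opp) -> no flip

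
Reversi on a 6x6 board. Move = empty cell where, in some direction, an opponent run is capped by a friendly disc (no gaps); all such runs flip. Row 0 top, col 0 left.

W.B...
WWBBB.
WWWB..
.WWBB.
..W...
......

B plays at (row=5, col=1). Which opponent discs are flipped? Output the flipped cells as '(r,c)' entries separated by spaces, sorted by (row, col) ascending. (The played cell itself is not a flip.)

Dir NW: first cell '.' (not opp) -> no flip
Dir N: first cell '.' (not opp) -> no flip
Dir NE: opp run (4,2) capped by B -> flip
Dir W: first cell '.' (not opp) -> no flip
Dir E: first cell '.' (not opp) -> no flip
Dir SW: edge -> no flip
Dir S: edge -> no flip
Dir SE: edge -> no flip

Answer: (4,2)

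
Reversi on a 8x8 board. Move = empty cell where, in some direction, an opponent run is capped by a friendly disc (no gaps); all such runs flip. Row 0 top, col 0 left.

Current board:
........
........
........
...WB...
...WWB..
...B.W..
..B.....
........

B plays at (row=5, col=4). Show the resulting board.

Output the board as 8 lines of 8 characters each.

Place B at (5,4); scan 8 dirs for brackets.
Dir NW: opp run (4,3), next='.' -> no flip
Dir N: opp run (4,4) capped by B -> flip
Dir NE: first cell 'B' (not opp) -> no flip
Dir W: first cell 'B' (not opp) -> no flip
Dir E: opp run (5,5), next='.' -> no flip
Dir SW: first cell '.' (not opp) -> no flip
Dir S: first cell '.' (not opp) -> no flip
Dir SE: first cell '.' (not opp) -> no flip
All flips: (4,4)

Answer: ........
........
........
...WB...
...WBB..
...BBW..
..B.....
........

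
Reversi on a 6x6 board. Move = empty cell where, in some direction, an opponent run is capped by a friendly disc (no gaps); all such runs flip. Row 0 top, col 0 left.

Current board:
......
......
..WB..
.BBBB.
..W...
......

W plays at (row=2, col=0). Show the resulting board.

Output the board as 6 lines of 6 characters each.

Place W at (2,0); scan 8 dirs for brackets.
Dir NW: edge -> no flip
Dir N: first cell '.' (not opp) -> no flip
Dir NE: first cell '.' (not opp) -> no flip
Dir W: edge -> no flip
Dir E: first cell '.' (not opp) -> no flip
Dir SW: edge -> no flip
Dir S: first cell '.' (not opp) -> no flip
Dir SE: opp run (3,1) capped by W -> flip
All flips: (3,1)

Answer: ......
......
W.WB..
.WBBB.
..W...
......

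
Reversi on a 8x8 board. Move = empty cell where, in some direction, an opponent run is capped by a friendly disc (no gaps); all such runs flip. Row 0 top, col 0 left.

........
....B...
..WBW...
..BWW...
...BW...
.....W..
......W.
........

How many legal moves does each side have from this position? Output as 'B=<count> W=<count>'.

-- B to move --
(1,1): no bracket -> illegal
(1,2): flips 1 -> legal
(1,3): no bracket -> illegal
(1,5): no bracket -> illegal
(2,1): flips 1 -> legal
(2,5): flips 2 -> legal
(3,1): no bracket -> illegal
(3,5): flips 2 -> legal
(4,2): no bracket -> illegal
(4,5): flips 2 -> legal
(4,6): no bracket -> illegal
(5,3): no bracket -> illegal
(5,4): flips 3 -> legal
(5,6): no bracket -> illegal
(5,7): no bracket -> illegal
(6,4): no bracket -> illegal
(6,5): no bracket -> illegal
(6,7): no bracket -> illegal
(7,5): no bracket -> illegal
(7,6): no bracket -> illegal
(7,7): no bracket -> illegal
B mobility = 6
-- W to move --
(0,3): no bracket -> illegal
(0,4): flips 1 -> legal
(0,5): no bracket -> illegal
(1,2): flips 1 -> legal
(1,3): flips 1 -> legal
(1,5): no bracket -> illegal
(2,1): no bracket -> illegal
(2,5): no bracket -> illegal
(3,1): flips 1 -> legal
(4,1): no bracket -> illegal
(4,2): flips 2 -> legal
(5,2): flips 1 -> legal
(5,3): flips 1 -> legal
(5,4): no bracket -> illegal
W mobility = 7

Answer: B=6 W=7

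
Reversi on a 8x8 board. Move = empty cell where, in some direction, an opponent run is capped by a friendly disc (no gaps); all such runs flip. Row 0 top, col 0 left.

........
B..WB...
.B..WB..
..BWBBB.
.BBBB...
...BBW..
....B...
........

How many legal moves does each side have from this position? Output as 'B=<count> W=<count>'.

-- B to move --
(0,2): flips 2 -> legal
(0,3): no bracket -> illegal
(0,4): no bracket -> illegal
(1,2): flips 1 -> legal
(1,5): flips 2 -> legal
(2,2): flips 1 -> legal
(2,3): flips 2 -> legal
(4,5): no bracket -> illegal
(4,6): flips 1 -> legal
(5,6): flips 1 -> legal
(6,5): no bracket -> illegal
(6,6): flips 1 -> legal
B mobility = 8
-- W to move --
(0,0): no bracket -> illegal
(0,1): no bracket -> illegal
(0,3): no bracket -> illegal
(0,4): flips 1 -> legal
(0,5): no bracket -> illegal
(1,1): no bracket -> illegal
(1,2): no bracket -> illegal
(1,5): flips 1 -> legal
(1,6): no bracket -> illegal
(2,0): no bracket -> illegal
(2,2): no bracket -> illegal
(2,3): no bracket -> illegal
(2,6): flips 1 -> legal
(2,7): no bracket -> illegal
(3,0): no bracket -> illegal
(3,1): flips 1 -> legal
(3,7): flips 3 -> legal
(4,0): no bracket -> illegal
(4,5): no bracket -> illegal
(4,6): flips 1 -> legal
(4,7): no bracket -> illegal
(5,0): no bracket -> illegal
(5,1): flips 1 -> legal
(5,2): flips 2 -> legal
(6,2): no bracket -> illegal
(6,3): flips 2 -> legal
(6,5): no bracket -> illegal
(7,3): flips 1 -> legal
(7,4): flips 4 -> legal
(7,5): no bracket -> illegal
W mobility = 11

Answer: B=8 W=11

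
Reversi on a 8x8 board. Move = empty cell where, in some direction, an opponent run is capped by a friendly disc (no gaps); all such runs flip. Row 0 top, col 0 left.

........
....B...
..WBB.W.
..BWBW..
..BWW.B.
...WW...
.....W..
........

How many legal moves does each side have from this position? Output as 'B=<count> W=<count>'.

Answer: B=8 W=10

Derivation:
-- B to move --
(1,1): no bracket -> illegal
(1,2): flips 1 -> legal
(1,3): no bracket -> illegal
(1,5): no bracket -> illegal
(1,6): no bracket -> illegal
(1,7): no bracket -> illegal
(2,1): flips 1 -> legal
(2,5): no bracket -> illegal
(2,7): no bracket -> illegal
(3,1): no bracket -> illegal
(3,6): flips 1 -> legal
(3,7): no bracket -> illegal
(4,5): flips 2 -> legal
(5,2): flips 1 -> legal
(5,5): no bracket -> illegal
(5,6): no bracket -> illegal
(6,2): no bracket -> illegal
(6,3): flips 3 -> legal
(6,4): flips 3 -> legal
(6,6): no bracket -> illegal
(7,4): no bracket -> illegal
(7,5): no bracket -> illegal
(7,6): flips 3 -> legal
B mobility = 8
-- W to move --
(0,3): no bracket -> illegal
(0,4): flips 3 -> legal
(0,5): no bracket -> illegal
(1,2): no bracket -> illegal
(1,3): flips 2 -> legal
(1,5): flips 1 -> legal
(2,1): flips 1 -> legal
(2,5): flips 3 -> legal
(3,1): flips 2 -> legal
(3,6): no bracket -> illegal
(3,7): no bracket -> illegal
(4,1): flips 1 -> legal
(4,5): no bracket -> illegal
(4,7): no bracket -> illegal
(5,1): flips 1 -> legal
(5,2): flips 2 -> legal
(5,5): no bracket -> illegal
(5,6): no bracket -> illegal
(5,7): flips 1 -> legal
W mobility = 10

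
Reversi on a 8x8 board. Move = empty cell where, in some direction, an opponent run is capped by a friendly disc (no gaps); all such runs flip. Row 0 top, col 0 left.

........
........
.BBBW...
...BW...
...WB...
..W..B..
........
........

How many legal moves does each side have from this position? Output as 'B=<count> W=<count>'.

Answer: B=7 W=7

Derivation:
-- B to move --
(1,3): no bracket -> illegal
(1,4): flips 2 -> legal
(1,5): flips 1 -> legal
(2,5): flips 1 -> legal
(3,2): no bracket -> illegal
(3,5): flips 1 -> legal
(4,1): no bracket -> illegal
(4,2): flips 1 -> legal
(4,5): flips 1 -> legal
(5,1): no bracket -> illegal
(5,3): flips 1 -> legal
(5,4): no bracket -> illegal
(6,1): no bracket -> illegal
(6,2): no bracket -> illegal
(6,3): no bracket -> illegal
B mobility = 7
-- W to move --
(1,0): no bracket -> illegal
(1,1): no bracket -> illegal
(1,2): flips 1 -> legal
(1,3): flips 2 -> legal
(1,4): no bracket -> illegal
(2,0): flips 3 -> legal
(3,0): no bracket -> illegal
(3,1): no bracket -> illegal
(3,2): flips 1 -> legal
(3,5): no bracket -> illegal
(4,2): flips 1 -> legal
(4,5): flips 1 -> legal
(4,6): no bracket -> illegal
(5,3): no bracket -> illegal
(5,4): flips 1 -> legal
(5,6): no bracket -> illegal
(6,4): no bracket -> illegal
(6,5): no bracket -> illegal
(6,6): no bracket -> illegal
W mobility = 7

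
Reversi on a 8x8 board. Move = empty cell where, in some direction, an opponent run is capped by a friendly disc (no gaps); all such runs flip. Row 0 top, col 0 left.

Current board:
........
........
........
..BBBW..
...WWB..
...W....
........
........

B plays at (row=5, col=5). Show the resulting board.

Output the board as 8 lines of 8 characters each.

Answer: ........
........
........
..BBBW..
...WBB..
...W.B..
........
........

Derivation:
Place B at (5,5); scan 8 dirs for brackets.
Dir NW: opp run (4,4) capped by B -> flip
Dir N: first cell 'B' (not opp) -> no flip
Dir NE: first cell '.' (not opp) -> no flip
Dir W: first cell '.' (not opp) -> no flip
Dir E: first cell '.' (not opp) -> no flip
Dir SW: first cell '.' (not opp) -> no flip
Dir S: first cell '.' (not opp) -> no flip
Dir SE: first cell '.' (not opp) -> no flip
All flips: (4,4)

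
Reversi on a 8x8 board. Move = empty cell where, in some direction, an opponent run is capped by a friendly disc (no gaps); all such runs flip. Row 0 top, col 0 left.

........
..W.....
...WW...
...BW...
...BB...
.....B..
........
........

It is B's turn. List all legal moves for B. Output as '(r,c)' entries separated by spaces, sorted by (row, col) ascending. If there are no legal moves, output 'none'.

Answer: (1,3) (1,4) (1,5) (2,5) (3,5)

Derivation:
(0,1): no bracket -> illegal
(0,2): no bracket -> illegal
(0,3): no bracket -> illegal
(1,1): no bracket -> illegal
(1,3): flips 1 -> legal
(1,4): flips 2 -> legal
(1,5): flips 1 -> legal
(2,1): no bracket -> illegal
(2,2): no bracket -> illegal
(2,5): flips 1 -> legal
(3,2): no bracket -> illegal
(3,5): flips 1 -> legal
(4,5): no bracket -> illegal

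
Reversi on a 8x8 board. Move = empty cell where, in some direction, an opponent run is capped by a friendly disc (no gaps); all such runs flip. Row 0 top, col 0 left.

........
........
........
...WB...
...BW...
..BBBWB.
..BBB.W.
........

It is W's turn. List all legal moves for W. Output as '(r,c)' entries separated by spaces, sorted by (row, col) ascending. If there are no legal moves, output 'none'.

Answer: (2,4) (3,5) (4,2) (4,6) (5,1) (5,7) (7,1) (7,3) (7,4)

Derivation:
(2,3): no bracket -> illegal
(2,4): flips 1 -> legal
(2,5): no bracket -> illegal
(3,2): no bracket -> illegal
(3,5): flips 1 -> legal
(4,1): no bracket -> illegal
(4,2): flips 1 -> legal
(4,5): no bracket -> illegal
(4,6): flips 1 -> legal
(4,7): no bracket -> illegal
(5,1): flips 3 -> legal
(5,7): flips 1 -> legal
(6,1): no bracket -> illegal
(6,5): no bracket -> illegal
(6,7): no bracket -> illegal
(7,1): flips 2 -> legal
(7,2): no bracket -> illegal
(7,3): flips 4 -> legal
(7,4): flips 2 -> legal
(7,5): no bracket -> illegal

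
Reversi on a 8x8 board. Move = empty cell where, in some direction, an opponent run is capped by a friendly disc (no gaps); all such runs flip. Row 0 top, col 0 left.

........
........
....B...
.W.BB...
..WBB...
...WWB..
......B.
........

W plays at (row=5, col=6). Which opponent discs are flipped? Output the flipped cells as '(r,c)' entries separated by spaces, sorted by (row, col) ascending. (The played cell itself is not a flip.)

Answer: (5,5)

Derivation:
Dir NW: first cell '.' (not opp) -> no flip
Dir N: first cell '.' (not opp) -> no flip
Dir NE: first cell '.' (not opp) -> no flip
Dir W: opp run (5,5) capped by W -> flip
Dir E: first cell '.' (not opp) -> no flip
Dir SW: first cell '.' (not opp) -> no flip
Dir S: opp run (6,6), next='.' -> no flip
Dir SE: first cell '.' (not opp) -> no flip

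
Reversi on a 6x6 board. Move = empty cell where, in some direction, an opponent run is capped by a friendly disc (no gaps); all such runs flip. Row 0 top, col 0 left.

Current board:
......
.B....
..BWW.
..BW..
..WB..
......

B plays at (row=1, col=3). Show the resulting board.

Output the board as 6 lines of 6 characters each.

Answer: ......
.B.B..
..BBW.
..BB..
..WB..
......

Derivation:
Place B at (1,3); scan 8 dirs for brackets.
Dir NW: first cell '.' (not opp) -> no flip
Dir N: first cell '.' (not opp) -> no flip
Dir NE: first cell '.' (not opp) -> no flip
Dir W: first cell '.' (not opp) -> no flip
Dir E: first cell '.' (not opp) -> no flip
Dir SW: first cell 'B' (not opp) -> no flip
Dir S: opp run (2,3) (3,3) capped by B -> flip
Dir SE: opp run (2,4), next='.' -> no flip
All flips: (2,3) (3,3)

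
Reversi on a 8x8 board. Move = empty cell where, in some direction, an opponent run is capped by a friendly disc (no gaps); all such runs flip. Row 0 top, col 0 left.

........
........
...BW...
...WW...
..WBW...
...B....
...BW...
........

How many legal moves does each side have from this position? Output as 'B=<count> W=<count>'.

Answer: B=7 W=6

Derivation:
-- B to move --
(1,3): no bracket -> illegal
(1,4): no bracket -> illegal
(1,5): no bracket -> illegal
(2,2): no bracket -> illegal
(2,5): flips 2 -> legal
(3,1): flips 1 -> legal
(3,2): no bracket -> illegal
(3,5): flips 1 -> legal
(4,1): flips 1 -> legal
(4,5): flips 2 -> legal
(5,1): no bracket -> illegal
(5,2): no bracket -> illegal
(5,4): no bracket -> illegal
(5,5): no bracket -> illegal
(6,5): flips 1 -> legal
(7,3): no bracket -> illegal
(7,4): no bracket -> illegal
(7,5): flips 1 -> legal
B mobility = 7
-- W to move --
(1,2): flips 1 -> legal
(1,3): flips 1 -> legal
(1,4): no bracket -> illegal
(2,2): flips 1 -> legal
(3,2): no bracket -> illegal
(5,2): flips 1 -> legal
(5,4): no bracket -> illegal
(6,2): flips 2 -> legal
(7,2): no bracket -> illegal
(7,3): flips 3 -> legal
(7,4): no bracket -> illegal
W mobility = 6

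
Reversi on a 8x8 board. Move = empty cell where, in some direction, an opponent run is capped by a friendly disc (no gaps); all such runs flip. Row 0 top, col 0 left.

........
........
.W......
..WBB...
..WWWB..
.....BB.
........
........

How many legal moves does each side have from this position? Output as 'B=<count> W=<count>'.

-- B to move --
(1,0): no bracket -> illegal
(1,1): no bracket -> illegal
(1,2): no bracket -> illegal
(2,0): no bracket -> illegal
(2,2): no bracket -> illegal
(2,3): no bracket -> illegal
(3,0): no bracket -> illegal
(3,1): flips 1 -> legal
(3,5): no bracket -> illegal
(4,1): flips 3 -> legal
(5,1): flips 1 -> legal
(5,2): flips 1 -> legal
(5,3): flips 1 -> legal
(5,4): flips 1 -> legal
B mobility = 6
-- W to move --
(2,2): flips 1 -> legal
(2,3): flips 1 -> legal
(2,4): flips 2 -> legal
(2,5): flips 1 -> legal
(3,5): flips 2 -> legal
(3,6): no bracket -> illegal
(4,6): flips 1 -> legal
(4,7): no bracket -> illegal
(5,4): no bracket -> illegal
(5,7): no bracket -> illegal
(6,4): no bracket -> illegal
(6,5): no bracket -> illegal
(6,6): flips 1 -> legal
(6,7): no bracket -> illegal
W mobility = 7

Answer: B=6 W=7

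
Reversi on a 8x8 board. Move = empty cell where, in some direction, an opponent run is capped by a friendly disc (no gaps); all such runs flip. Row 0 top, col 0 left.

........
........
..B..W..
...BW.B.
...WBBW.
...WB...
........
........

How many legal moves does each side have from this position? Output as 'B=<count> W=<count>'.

Answer: B=11 W=9

Derivation:
-- B to move --
(1,4): flips 1 -> legal
(1,5): no bracket -> illegal
(1,6): no bracket -> illegal
(2,3): flips 1 -> legal
(2,4): flips 1 -> legal
(2,6): no bracket -> illegal
(3,2): flips 1 -> legal
(3,5): flips 1 -> legal
(3,7): no bracket -> illegal
(4,2): flips 1 -> legal
(4,7): flips 1 -> legal
(5,2): flips 1 -> legal
(5,5): no bracket -> illegal
(5,6): flips 1 -> legal
(5,7): no bracket -> illegal
(6,2): flips 1 -> legal
(6,3): flips 2 -> legal
(6,4): no bracket -> illegal
B mobility = 11
-- W to move --
(1,1): no bracket -> illegal
(1,2): no bracket -> illegal
(1,3): no bracket -> illegal
(2,1): no bracket -> illegal
(2,3): flips 1 -> legal
(2,4): no bracket -> illegal
(2,6): flips 1 -> legal
(2,7): no bracket -> illegal
(3,1): no bracket -> illegal
(3,2): flips 1 -> legal
(3,5): flips 1 -> legal
(3,7): no bracket -> illegal
(4,2): no bracket -> illegal
(4,7): flips 1 -> legal
(5,5): flips 1 -> legal
(5,6): flips 1 -> legal
(6,3): no bracket -> illegal
(6,4): flips 2 -> legal
(6,5): flips 1 -> legal
W mobility = 9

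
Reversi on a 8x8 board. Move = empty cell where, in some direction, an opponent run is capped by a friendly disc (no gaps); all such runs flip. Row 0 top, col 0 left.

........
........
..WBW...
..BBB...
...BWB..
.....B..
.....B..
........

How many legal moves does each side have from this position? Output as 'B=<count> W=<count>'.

-- B to move --
(1,1): flips 1 -> legal
(1,2): flips 1 -> legal
(1,3): no bracket -> illegal
(1,4): flips 1 -> legal
(1,5): flips 1 -> legal
(2,1): flips 1 -> legal
(2,5): flips 1 -> legal
(3,1): no bracket -> illegal
(3,5): no bracket -> illegal
(5,3): no bracket -> illegal
(5,4): flips 1 -> legal
B mobility = 7
-- W to move --
(1,2): no bracket -> illegal
(1,3): no bracket -> illegal
(1,4): no bracket -> illegal
(2,1): no bracket -> illegal
(2,5): no bracket -> illegal
(3,1): no bracket -> illegal
(3,5): no bracket -> illegal
(3,6): no bracket -> illegal
(4,1): no bracket -> illegal
(4,2): flips 3 -> legal
(4,6): flips 1 -> legal
(5,2): no bracket -> illegal
(5,3): no bracket -> illegal
(5,4): no bracket -> illegal
(5,6): no bracket -> illegal
(6,4): no bracket -> illegal
(6,6): flips 1 -> legal
(7,4): no bracket -> illegal
(7,5): no bracket -> illegal
(7,6): no bracket -> illegal
W mobility = 3

Answer: B=7 W=3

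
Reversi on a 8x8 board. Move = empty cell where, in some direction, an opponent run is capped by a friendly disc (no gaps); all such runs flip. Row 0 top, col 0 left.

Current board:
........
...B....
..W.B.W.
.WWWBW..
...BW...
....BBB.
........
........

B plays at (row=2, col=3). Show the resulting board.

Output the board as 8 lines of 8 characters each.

Place B at (2,3); scan 8 dirs for brackets.
Dir NW: first cell '.' (not opp) -> no flip
Dir N: first cell 'B' (not opp) -> no flip
Dir NE: first cell '.' (not opp) -> no flip
Dir W: opp run (2,2), next='.' -> no flip
Dir E: first cell 'B' (not opp) -> no flip
Dir SW: opp run (3,2), next='.' -> no flip
Dir S: opp run (3,3) capped by B -> flip
Dir SE: first cell 'B' (not opp) -> no flip
All flips: (3,3)

Answer: ........
...B....
..WBB.W.
.WWBBW..
...BW...
....BBB.
........
........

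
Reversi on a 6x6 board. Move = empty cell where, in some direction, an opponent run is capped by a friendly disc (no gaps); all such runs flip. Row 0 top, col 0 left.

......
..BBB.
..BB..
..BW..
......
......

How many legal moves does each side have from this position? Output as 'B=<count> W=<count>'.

Answer: B=3 W=3

Derivation:
-- B to move --
(2,4): no bracket -> illegal
(3,4): flips 1 -> legal
(4,2): no bracket -> illegal
(4,3): flips 1 -> legal
(4,4): flips 1 -> legal
B mobility = 3
-- W to move --
(0,1): no bracket -> illegal
(0,2): no bracket -> illegal
(0,3): flips 2 -> legal
(0,4): no bracket -> illegal
(0,5): no bracket -> illegal
(1,1): flips 1 -> legal
(1,5): no bracket -> illegal
(2,1): no bracket -> illegal
(2,4): no bracket -> illegal
(2,5): no bracket -> illegal
(3,1): flips 1 -> legal
(3,4): no bracket -> illegal
(4,1): no bracket -> illegal
(4,2): no bracket -> illegal
(4,3): no bracket -> illegal
W mobility = 3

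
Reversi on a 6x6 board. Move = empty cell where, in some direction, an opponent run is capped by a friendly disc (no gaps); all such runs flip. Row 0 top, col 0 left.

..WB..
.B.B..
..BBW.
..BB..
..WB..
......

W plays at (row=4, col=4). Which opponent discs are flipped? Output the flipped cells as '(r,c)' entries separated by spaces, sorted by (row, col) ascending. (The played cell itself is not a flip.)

Dir NW: opp run (3,3) (2,2) (1,1), next='.' -> no flip
Dir N: first cell '.' (not opp) -> no flip
Dir NE: first cell '.' (not opp) -> no flip
Dir W: opp run (4,3) capped by W -> flip
Dir E: first cell '.' (not opp) -> no flip
Dir SW: first cell '.' (not opp) -> no flip
Dir S: first cell '.' (not opp) -> no flip
Dir SE: first cell '.' (not opp) -> no flip

Answer: (4,3)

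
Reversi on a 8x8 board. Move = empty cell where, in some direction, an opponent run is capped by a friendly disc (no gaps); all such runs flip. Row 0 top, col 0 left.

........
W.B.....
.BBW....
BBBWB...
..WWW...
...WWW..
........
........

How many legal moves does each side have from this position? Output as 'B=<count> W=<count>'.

-- B to move --
(0,0): no bracket -> illegal
(0,1): no bracket -> illegal
(1,1): no bracket -> illegal
(1,3): no bracket -> illegal
(1,4): flips 1 -> legal
(2,0): no bracket -> illegal
(2,4): flips 1 -> legal
(3,5): no bracket -> illegal
(4,1): no bracket -> illegal
(4,5): no bracket -> illegal
(4,6): no bracket -> illegal
(5,1): no bracket -> illegal
(5,2): flips 2 -> legal
(5,6): no bracket -> illegal
(6,2): no bracket -> illegal
(6,3): no bracket -> illegal
(6,4): flips 4 -> legal
(6,5): flips 2 -> legal
(6,6): flips 3 -> legal
B mobility = 6
-- W to move --
(0,1): flips 1 -> legal
(0,2): flips 3 -> legal
(0,3): no bracket -> illegal
(1,1): flips 1 -> legal
(1,3): no bracket -> illegal
(2,0): flips 3 -> legal
(2,4): flips 1 -> legal
(2,5): flips 1 -> legal
(3,5): flips 1 -> legal
(4,0): no bracket -> illegal
(4,1): flips 1 -> legal
(4,5): flips 1 -> legal
W mobility = 9

Answer: B=6 W=9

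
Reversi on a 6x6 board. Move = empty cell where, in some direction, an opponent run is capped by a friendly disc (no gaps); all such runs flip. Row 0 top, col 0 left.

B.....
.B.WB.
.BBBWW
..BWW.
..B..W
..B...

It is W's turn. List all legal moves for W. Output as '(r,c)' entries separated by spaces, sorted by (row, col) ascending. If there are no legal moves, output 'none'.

(0,1): no bracket -> illegal
(0,2): no bracket -> illegal
(0,3): flips 1 -> legal
(0,4): flips 1 -> legal
(0,5): no bracket -> illegal
(1,0): no bracket -> illegal
(1,2): flips 1 -> legal
(1,5): flips 1 -> legal
(2,0): flips 3 -> legal
(3,0): no bracket -> illegal
(3,1): flips 2 -> legal
(4,1): no bracket -> illegal
(4,3): no bracket -> illegal
(5,1): flips 1 -> legal
(5,3): no bracket -> illegal

Answer: (0,3) (0,4) (1,2) (1,5) (2,0) (3,1) (5,1)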